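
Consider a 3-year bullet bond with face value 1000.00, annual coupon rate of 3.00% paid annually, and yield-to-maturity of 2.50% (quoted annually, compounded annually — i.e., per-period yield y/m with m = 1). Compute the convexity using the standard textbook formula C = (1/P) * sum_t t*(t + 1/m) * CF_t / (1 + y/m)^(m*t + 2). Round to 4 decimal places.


Answer: Convexity = 10.9863

Derivation:
Coupon per period c = face * coupon_rate / m = 30.000000
Periods per year m = 1; per-period yield y/m = 0.025000
Number of cashflows N = 3
Cashflows (t years, CF_t, discount factor 1/(1+y/m)^(m*t), PV):
  t = 1.0000: CF_t = 30.000000, DF = 0.975610, PV = 29.268293
  t = 2.0000: CF_t = 30.000000, DF = 0.951814, PV = 28.554432
  t = 3.0000: CF_t = 1030.000000, DF = 0.928599, PV = 956.457393
Price P = sum_t PV_t = 1014.280118
Convexity numerator sum_t t*(t + 1/m) * CF_t / (1+y/m)^(m*t + 2):
  t = 1.0000: term = 55.715965
  t = 2.0000: term = 163.071116
  t = 3.0000: term = 10924.438995
Convexity = (1/P) * sum = 11143.226076 / 1014.280118 = 10.986340


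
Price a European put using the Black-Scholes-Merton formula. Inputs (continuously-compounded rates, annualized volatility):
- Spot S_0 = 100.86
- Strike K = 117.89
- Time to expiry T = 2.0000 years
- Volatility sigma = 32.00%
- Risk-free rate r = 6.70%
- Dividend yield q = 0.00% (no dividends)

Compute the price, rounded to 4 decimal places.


Answer: Price = 19.4001

Derivation:
d1 = (ln(S/K) + (r - q + 0.5*sigma^2) * T) / (sigma * sqrt(T)) = 0.17761955
d2 = d1 - sigma * sqrt(T) = -0.27492879
exp(-rT) = 0.87459006; exp(-qT) = 1.00000000
P = K * exp(-rT) * N(-d2) - S_0 * exp(-qT) * N(-d1)
N(-d1) = 0.42951089; N(-d2) = 0.60831453
P = 117.8900 * 0.87459006 * 0.60831453 - 100.8600 * 1.00000000 * 0.42951089 = 19.4001


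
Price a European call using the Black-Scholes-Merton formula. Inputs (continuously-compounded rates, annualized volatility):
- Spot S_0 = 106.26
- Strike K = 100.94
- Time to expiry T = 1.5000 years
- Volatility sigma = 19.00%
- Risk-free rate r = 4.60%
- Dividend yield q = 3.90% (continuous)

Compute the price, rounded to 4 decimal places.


d1 = (ln(S/K) + (r - q + 0.5*sigma^2) * T) / (sigma * sqrt(T)) = 0.38219621
d2 = d1 - sigma * sqrt(T) = 0.14949468
exp(-rT) = 0.93332668; exp(-qT) = 0.94317824
C = S_0 * exp(-qT) * N(d1) - K * exp(-rT) * N(d2)
N(d1) = 0.64884208; N(d2) = 0.55941835
C = 106.2600 * 0.94317824 * 0.64884208 - 100.9400 * 0.93332668 * 0.55941835 = 12.3255

Answer: Price = 12.3255


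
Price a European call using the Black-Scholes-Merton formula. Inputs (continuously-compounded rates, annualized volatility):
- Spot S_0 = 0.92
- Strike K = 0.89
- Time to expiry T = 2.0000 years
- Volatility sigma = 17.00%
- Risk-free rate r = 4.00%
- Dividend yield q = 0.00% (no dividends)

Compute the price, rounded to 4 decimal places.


Answer: Price = 0.1415

Derivation:
d1 = (ln(S/K) + (r - q + 0.5*sigma^2) * T) / (sigma * sqrt(T)) = 0.59085929
d2 = d1 - sigma * sqrt(T) = 0.35044298
exp(-rT) = 0.92311635; exp(-qT) = 1.00000000
C = S_0 * exp(-qT) * N(d1) - K * exp(-rT) * N(d2)
N(d1) = 0.72269265; N(d2) = 0.63699686
C = 0.9200 * 1.00000000 * 0.72269265 - 0.8900 * 0.92311635 * 0.63699686 = 0.1415


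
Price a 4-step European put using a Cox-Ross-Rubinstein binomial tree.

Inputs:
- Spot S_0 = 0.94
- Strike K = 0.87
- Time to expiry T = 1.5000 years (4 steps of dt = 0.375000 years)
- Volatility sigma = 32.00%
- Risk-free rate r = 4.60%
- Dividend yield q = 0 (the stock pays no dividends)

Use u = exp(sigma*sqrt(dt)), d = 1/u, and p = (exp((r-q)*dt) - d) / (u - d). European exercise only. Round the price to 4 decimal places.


dt = T/N = 0.375000
u = exp(sigma*sqrt(dt)) = 1.216477; d = 1/u = 0.822046
p = (exp((r-q)*dt) - d) / (u - d) = 0.495280
Discount per step: exp(-r*dt) = 0.982898
Stock lattice S(k, i) with i counting down-moves:
  k=0: S(0,0) = 0.9400
  k=1: S(1,0) = 1.1435; S(1,1) = 0.7727
  k=2: S(2,0) = 1.3910; S(2,1) = 0.9400; S(2,2) = 0.6352
  k=3: S(3,0) = 1.6922; S(3,1) = 1.1435; S(3,2) = 0.7727; S(3,3) = 0.5222
  k=4: S(4,0) = 2.0585; S(4,1) = 1.3910; S(4,2) = 0.9400; S(4,3) = 0.6352; S(4,4) = 0.4293
Terminal payoffs V(N, i) = max(K - S_T, 0):
  V(4,0) = 0.000000; V(4,1) = 0.000000; V(4,2) = 0.000000; V(4,3) = 0.234786; V(4,4) = 0.440748
Backward induction: V(k, i) = exp(-r*dt) * [p * V(k+1, i) + (1-p) * V(k+1, i+1)].
  V(3,0) = exp(-r*dt) * [p*0.000000 + (1-p)*0.000000] = 0.000000
  V(3,1) = exp(-r*dt) * [p*0.000000 + (1-p)*0.000000] = 0.000000
  V(3,2) = exp(-r*dt) * [p*0.000000 + (1-p)*0.234786] = 0.116475
  V(3,3) = exp(-r*dt) * [p*0.234786 + (1-p)*0.440748] = 0.332946
  V(2,0) = exp(-r*dt) * [p*0.000000 + (1-p)*0.000000] = 0.000000
  V(2,1) = exp(-r*dt) * [p*0.000000 + (1-p)*0.116475] = 0.057782
  V(2,2) = exp(-r*dt) * [p*0.116475 + (1-p)*0.332946] = 0.221872
  V(1,0) = exp(-r*dt) * [p*0.000000 + (1-p)*0.057782] = 0.028665
  V(1,1) = exp(-r*dt) * [p*0.057782 + (1-p)*0.221872] = 0.138197
  V(0,0) = exp(-r*dt) * [p*0.028665 + (1-p)*0.138197] = 0.082512

Answer: Price = V(0,0) = 0.0825


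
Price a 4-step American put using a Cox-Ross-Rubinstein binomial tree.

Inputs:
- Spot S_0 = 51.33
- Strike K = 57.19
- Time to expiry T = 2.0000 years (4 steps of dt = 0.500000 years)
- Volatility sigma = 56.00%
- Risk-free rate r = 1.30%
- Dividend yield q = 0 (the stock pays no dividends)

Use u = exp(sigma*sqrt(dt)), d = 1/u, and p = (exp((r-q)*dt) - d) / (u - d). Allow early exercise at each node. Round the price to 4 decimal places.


Answer: Price = V(0,0) = 18.9895

Derivation:
dt = T/N = 0.500000
u = exp(sigma*sqrt(dt)) = 1.485839; d = 1/u = 0.673020
p = (exp((r-q)*dt) - d) / (u - d) = 0.410302
Discount per step: exp(-r*dt) = 0.993521
Stock lattice S(k, i) with i counting down-moves:
  k=0: S(0,0) = 51.3300
  k=1: S(1,0) = 76.2681; S(1,1) = 34.5461
  k=2: S(2,0) = 113.3222; S(2,1) = 51.3300; S(2,2) = 23.2502
  k=3: S(3,0) = 168.3786; S(3,1) = 76.2681; S(3,2) = 34.5461; S(3,3) = 15.6479
  k=4: S(4,0) = 250.1835; S(4,1) = 113.3222; S(4,2) = 51.3300; S(4,3) = 23.2502; S(4,4) = 10.5313
Terminal payoffs V(N, i) = max(K - S_T, 0):
  V(4,0) = 0.000000; V(4,1) = 0.000000; V(4,2) = 5.860000; V(4,3) = 33.939752; V(4,4) = 46.658654
Backward induction: V(k, i) = exp(-r*dt) * [p * V(k+1, i) + (1-p) * V(k+1, i+1)]; then take max(V_cont, immediate exercise) for American.
  V(3,0) = exp(-r*dt) * [p*0.000000 + (1-p)*0.000000] = 0.000000; exercise = 0.000000; V(3,0) = max -> 0.000000
  V(3,1) = exp(-r*dt) * [p*0.000000 + (1-p)*5.860000] = 3.433244; exercise = 0.000000; V(3,1) = max -> 3.433244
  V(3,2) = exp(-r*dt) * [p*5.860000 + (1-p)*33.939752] = 22.273339; exercise = 22.643868; V(3,2) = max -> 22.643868
  V(3,3) = exp(-r*dt) * [p*33.939752 + (1-p)*46.658654] = 41.171582; exercise = 41.542112; V(3,3) = max -> 41.542112
  V(2,0) = exp(-r*dt) * [p*0.000000 + (1-p)*3.433244] = 2.011462; exercise = 0.000000; V(2,0) = max -> 2.011462
  V(2,1) = exp(-r*dt) * [p*3.433244 + (1-p)*22.643868] = 14.666080; exercise = 5.860000; V(2,1) = max -> 14.666080
  V(2,2) = exp(-r*dt) * [p*22.643868 + (1-p)*41.542112] = 33.569223; exercise = 33.939752; V(2,2) = max -> 33.939752
  V(1,0) = exp(-r*dt) * [p*2.011462 + (1-p)*14.666080] = 9.412490; exercise = 0.000000; V(1,0) = max -> 9.412490
  V(1,1) = exp(-r*dt) * [p*14.666080 + (1-p)*33.939752] = 25.863078; exercise = 22.643868; V(1,1) = max -> 25.863078
  V(0,0) = exp(-r*dt) * [p*9.412490 + (1-p)*25.863078] = 18.989543; exercise = 5.860000; V(0,0) = max -> 18.989543


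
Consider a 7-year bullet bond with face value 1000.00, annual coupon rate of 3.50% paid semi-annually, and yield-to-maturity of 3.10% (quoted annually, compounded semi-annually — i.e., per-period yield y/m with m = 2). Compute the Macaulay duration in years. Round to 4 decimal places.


Coupon per period c = face * coupon_rate / m = 17.500000
Periods per year m = 2; per-period yield y/m = 0.015500
Number of cashflows N = 14
Cashflows (t years, CF_t, discount factor 1/(1+y/m)^(m*t), PV):
  t = 0.5000: CF_t = 17.500000, DF = 0.984737, PV = 17.232890
  t = 1.0000: CF_t = 17.500000, DF = 0.969706, PV = 16.969857
  t = 1.5000: CF_t = 17.500000, DF = 0.954905, PV = 16.710839
  t = 2.0000: CF_t = 17.500000, DF = 0.940330, PV = 16.455775
  t = 2.5000: CF_t = 17.500000, DF = 0.925977, PV = 16.204604
  t = 3.0000: CF_t = 17.500000, DF = 0.911844, PV = 15.957266
  t = 3.5000: CF_t = 17.500000, DF = 0.897926, PV = 15.713704
  t = 4.0000: CF_t = 17.500000, DF = 0.884220, PV = 15.473859
  t = 4.5000: CF_t = 17.500000, DF = 0.870724, PV = 15.237675
  t = 5.0000: CF_t = 17.500000, DF = 0.857434, PV = 15.005096
  t = 5.5000: CF_t = 17.500000, DF = 0.844347, PV = 14.776067
  t = 6.0000: CF_t = 17.500000, DF = 0.831459, PV = 14.550533
  t = 6.5000: CF_t = 17.500000, DF = 0.818768, PV = 14.328443
  t = 7.0000: CF_t = 1017.500000, DF = 0.806271, PV = 820.380690
Price P = sum_t PV_t = 1024.997297
Macaulay numerator sum_t t * PV_t:
  t * PV_t at t = 0.5000: 8.616445
  t * PV_t at t = 1.0000: 16.969857
  t * PV_t at t = 1.5000: 25.066259
  t * PV_t at t = 2.0000: 32.911550
  t * PV_t at t = 2.5000: 40.511509
  t * PV_t at t = 3.0000: 47.871798
  t * PV_t at t = 3.5000: 54.997962
  t * PV_t at t = 4.0000: 61.895435
  t * PV_t at t = 4.5000: 68.569536
  t * PV_t at t = 5.0000: 75.025479
  t * PV_t at t = 5.5000: 81.268367
  t * PV_t at t = 6.0000: 87.303201
  t * PV_t at t = 6.5000: 93.134877
  t * PV_t at t = 7.0000: 5742.664831
Macaulay duration D = (sum_t t * PV_t) / P = 6436.807106 / 1024.997297 = 6.279828

Answer: Macaulay duration = 6.2798 years


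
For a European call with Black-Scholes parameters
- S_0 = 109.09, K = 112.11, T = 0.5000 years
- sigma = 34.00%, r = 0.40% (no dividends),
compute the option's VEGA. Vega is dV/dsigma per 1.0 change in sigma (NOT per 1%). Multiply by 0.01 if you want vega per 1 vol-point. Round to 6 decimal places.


d1 = 0.0149436513; d2 = -0.2254726543
phi(d1) = 0.3988977384; exp(-qT) = 1.0000000000; exp(-rT) = 0.9980019987
Vega = S * exp(-qT) * phi(d1) * sqrt(T) = 109.0900 * 1.0000000000 * 0.3988977384 * 0.7071067812 = 30.770285

Answer: Vega = 30.770285


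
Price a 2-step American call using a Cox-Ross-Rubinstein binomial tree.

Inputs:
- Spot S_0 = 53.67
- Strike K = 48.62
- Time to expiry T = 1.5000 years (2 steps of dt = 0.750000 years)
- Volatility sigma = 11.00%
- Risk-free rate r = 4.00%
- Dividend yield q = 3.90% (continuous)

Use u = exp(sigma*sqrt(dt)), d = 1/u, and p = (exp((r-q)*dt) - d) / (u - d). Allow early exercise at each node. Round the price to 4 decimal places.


Answer: Price = V(0,0) = 6.0395

Derivation:
dt = T/N = 0.750000
u = exp(sigma*sqrt(dt)) = 1.099948; d = 1/u = 0.909134
p = (exp((r-q)*dt) - d) / (u - d) = 0.480134
Discount per step: exp(-r*dt) = 0.970446
Stock lattice S(k, i) with i counting down-moves:
  k=0: S(0,0) = 53.6700
  k=1: S(1,0) = 59.0342; S(1,1) = 48.7932
  k=2: S(2,0) = 64.9345; S(2,1) = 53.6700; S(2,2) = 44.3596
Terminal payoffs V(N, i) = max(S_T - K, 0):
  V(2,0) = 16.314546; V(2,1) = 5.050000; V(2,2) = 0.000000
Backward induction: V(k, i) = exp(-r*dt) * [p * V(k+1, i) + (1-p) * V(k+1, i+1)]; then take max(V_cont, immediate exercise) for American.
  V(1,0) = exp(-r*dt) * [p*16.314546 + (1-p)*5.050000] = 10.149400; exercise = 10.414203; V(1,0) = max -> 10.414203
  V(1,1) = exp(-r*dt) * [p*5.050000 + (1-p)*0.000000] = 2.353018; exercise = 0.173221; V(1,1) = max -> 2.353018
  V(0,0) = exp(-r*dt) * [p*10.414203 + (1-p)*2.353018] = 6.039538; exercise = 5.050000; V(0,0) = max -> 6.039538


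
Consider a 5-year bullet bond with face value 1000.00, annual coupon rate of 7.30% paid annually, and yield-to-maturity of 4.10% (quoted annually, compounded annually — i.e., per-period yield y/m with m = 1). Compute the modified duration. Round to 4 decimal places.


Coupon per period c = face * coupon_rate / m = 73.000000
Periods per year m = 1; per-period yield y/m = 0.041000
Number of cashflows N = 5
Cashflows (t years, CF_t, discount factor 1/(1+y/m)^(m*t), PV):
  t = 1.0000: CF_t = 73.000000, DF = 0.960615, PV = 70.124880
  t = 2.0000: CF_t = 73.000000, DF = 0.922781, PV = 67.362997
  t = 3.0000: CF_t = 73.000000, DF = 0.886437, PV = 64.709891
  t = 4.0000: CF_t = 73.000000, DF = 0.851524, PV = 62.161279
  t = 5.0000: CF_t = 1073.000000, DF = 0.817987, PV = 877.699952
Price P = sum_t PV_t = 1142.058999
First compute Macaulay numerator sum_t t * PV_t:
  t * PV_t at t = 1.0000: 70.124880
  t * PV_t at t = 2.0000: 134.725994
  t * PV_t at t = 3.0000: 194.129674
  t * PV_t at t = 4.0000: 248.645116
  t * PV_t at t = 5.0000: 4388.499758
Macaulay duration D = 5036.125423 / 1142.058999 = 4.409689
Modified duration = D / (1 + y/m) = 4.409689 / (1 + 0.041000) = 4.236013

Answer: Modified duration = 4.2360


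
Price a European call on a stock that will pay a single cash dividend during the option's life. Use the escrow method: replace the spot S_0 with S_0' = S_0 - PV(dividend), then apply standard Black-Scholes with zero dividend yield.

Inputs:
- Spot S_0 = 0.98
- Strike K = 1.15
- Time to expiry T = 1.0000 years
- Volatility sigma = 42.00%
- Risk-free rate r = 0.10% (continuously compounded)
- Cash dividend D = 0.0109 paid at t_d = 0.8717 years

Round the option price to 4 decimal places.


PV(D) = D * exp(-r * t_d) = 0.0109 * 0.99912868 = 0.01089050
S_0' = S_0 - PV(D) = 0.9800 - 0.01089050 = 0.96910950
d1 = (ln(S_0'/K) + (r + sigma^2/2)*T) / (sigma*sqrt(T)) = -0.19509432
d2 = d1 - sigma*sqrt(T) = -0.61509432
exp(-rT) = 0.99900050
N(d1) = 0.42265955; N(d2) = 0.26924622
C = S_0' * N(d1) - K * exp(-rT) * N(d2) = 0.96910950 * 0.42265955 - 1.1500 * 0.99900050 * 0.26924622 = 0.1003

Answer: Price = 0.1003


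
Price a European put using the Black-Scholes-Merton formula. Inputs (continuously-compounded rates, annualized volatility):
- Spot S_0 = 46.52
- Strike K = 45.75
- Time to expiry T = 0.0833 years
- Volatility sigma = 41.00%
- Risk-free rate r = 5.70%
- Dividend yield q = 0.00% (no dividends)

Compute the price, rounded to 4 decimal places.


d1 = (ln(S/K) + (r - q + 0.5*sigma^2) * T) / (sigma * sqrt(T)) = 0.24033845
d2 = d1 - sigma * sqrt(T) = 0.12200531
exp(-rT) = 0.99526315; exp(-qT) = 1.00000000
P = K * exp(-rT) * N(-d2) - S_0 * exp(-qT) * N(-d1)
N(-d1) = 0.40503395; N(-d2) = 0.45144740
P = 45.7500 * 0.99526315 * 0.45144740 - 46.5200 * 1.00000000 * 0.40503395 = 1.7137

Answer: Price = 1.7137


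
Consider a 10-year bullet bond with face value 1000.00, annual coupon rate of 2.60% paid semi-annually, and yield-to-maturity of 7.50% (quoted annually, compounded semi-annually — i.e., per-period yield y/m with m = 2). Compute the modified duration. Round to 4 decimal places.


Coupon per period c = face * coupon_rate / m = 13.000000
Periods per year m = 2; per-period yield y/m = 0.037500
Number of cashflows N = 20
Cashflows (t years, CF_t, discount factor 1/(1+y/m)^(m*t), PV):
  t = 0.5000: CF_t = 13.000000, DF = 0.963855, PV = 12.530120
  t = 1.0000: CF_t = 13.000000, DF = 0.929017, PV = 12.077225
  t = 1.5000: CF_t = 13.000000, DF = 0.895438, PV = 11.640698
  t = 2.0000: CF_t = 13.000000, DF = 0.863073, PV = 11.219950
  t = 2.5000: CF_t = 13.000000, DF = 0.831878, PV = 10.814410
  t = 3.0000: CF_t = 13.000000, DF = 0.801810, PV = 10.423528
  t = 3.5000: CF_t = 13.000000, DF = 0.772829, PV = 10.046774
  t = 4.0000: CF_t = 13.000000, DF = 0.744895, PV = 9.683637
  t = 4.5000: CF_t = 13.000000, DF = 0.717971, PV = 9.333626
  t = 5.0000: CF_t = 13.000000, DF = 0.692020, PV = 8.996266
  t = 5.5000: CF_t = 13.000000, DF = 0.667008, PV = 8.671100
  t = 6.0000: CF_t = 13.000000, DF = 0.642899, PV = 8.357687
  t = 6.5000: CF_t = 13.000000, DF = 0.619662, PV = 8.055602
  t = 7.0000: CF_t = 13.000000, DF = 0.597264, PV = 7.764435
  t = 7.5000: CF_t = 13.000000, DF = 0.575676, PV = 7.483793
  t = 8.0000: CF_t = 13.000000, DF = 0.554869, PV = 7.213295
  t = 8.5000: CF_t = 13.000000, DF = 0.534813, PV = 6.952573
  t = 9.0000: CF_t = 13.000000, DF = 0.515483, PV = 6.701275
  t = 9.5000: CF_t = 13.000000, DF = 0.496851, PV = 6.459060
  t = 10.0000: CF_t = 1013.000000, DF = 0.478892, PV = 485.117943
Price P = sum_t PV_t = 659.542997
First compute Macaulay numerator sum_t t * PV_t:
  t * PV_t at t = 0.5000: 6.265060
  t * PV_t at t = 1.0000: 12.077225
  t * PV_t at t = 1.5000: 17.461048
  t * PV_t at t = 2.0000: 22.439900
  t * PV_t at t = 2.5000: 27.036025
  t * PV_t at t = 3.0000: 31.270583
  t * PV_t at t = 3.5000: 35.163708
  t * PV_t at t = 4.0000: 38.734549
  t * PV_t at t = 4.5000: 42.001318
  t * PV_t at t = 5.0000: 44.981331
  t * PV_t at t = 5.5000: 47.691050
  t * PV_t at t = 6.0000: 50.146120
  t * PV_t at t = 6.5000: 52.361411
  t * PV_t at t = 7.0000: 54.351047
  t * PV_t at t = 7.5000: 56.128448
  t * PV_t at t = 8.0000: 57.706356
  t * PV_t at t = 8.5000: 59.096871
  t * PV_t at t = 9.0000: 60.311477
  t * PV_t at t = 9.5000: 61.361074
  t * PV_t at t = 10.0000: 4851.179425
Macaulay duration D = 5627.764026 / 659.542997 = 8.532824
Modified duration = D / (1 + y/m) = 8.532824 / (1 + 0.037500) = 8.224408

Answer: Modified duration = 8.2244


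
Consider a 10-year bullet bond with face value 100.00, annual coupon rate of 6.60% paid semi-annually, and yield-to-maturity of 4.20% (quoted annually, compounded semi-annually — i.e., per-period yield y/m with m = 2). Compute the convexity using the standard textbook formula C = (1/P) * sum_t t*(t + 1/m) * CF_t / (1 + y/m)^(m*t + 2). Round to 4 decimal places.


Answer: Convexity = 70.5736

Derivation:
Coupon per period c = face * coupon_rate / m = 3.300000
Periods per year m = 2; per-period yield y/m = 0.021000
Number of cashflows N = 20
Cashflows (t years, CF_t, discount factor 1/(1+y/m)^(m*t), PV):
  t = 0.5000: CF_t = 3.300000, DF = 0.979432, PV = 3.232125
  t = 1.0000: CF_t = 3.300000, DF = 0.959287, PV = 3.165647
  t = 1.5000: CF_t = 3.300000, DF = 0.939556, PV = 3.100536
  t = 2.0000: CF_t = 3.300000, DF = 0.920231, PV = 3.036764
  t = 2.5000: CF_t = 3.300000, DF = 0.901304, PV = 2.974303
  t = 3.0000: CF_t = 3.300000, DF = 0.882766, PV = 2.913127
  t = 3.5000: CF_t = 3.300000, DF = 0.864609, PV = 2.853210
  t = 4.0000: CF_t = 3.300000, DF = 0.846826, PV = 2.794525
  t = 4.5000: CF_t = 3.300000, DF = 0.829408, PV = 2.737047
  t = 5.0000: CF_t = 3.300000, DF = 0.812349, PV = 2.680751
  t = 5.5000: CF_t = 3.300000, DF = 0.795640, PV = 2.625613
  t = 6.0000: CF_t = 3.300000, DF = 0.779276, PV = 2.571610
  t = 6.5000: CF_t = 3.300000, DF = 0.763247, PV = 2.518717
  t = 7.0000: CF_t = 3.300000, DF = 0.747549, PV = 2.466911
  t = 7.5000: CF_t = 3.300000, DF = 0.732173, PV = 2.416172
  t = 8.0000: CF_t = 3.300000, DF = 0.717114, PV = 2.366476
  t = 8.5000: CF_t = 3.300000, DF = 0.702364, PV = 2.317802
  t = 9.0000: CF_t = 3.300000, DF = 0.687918, PV = 2.270129
  t = 9.5000: CF_t = 3.300000, DF = 0.673769, PV = 2.223437
  t = 10.0000: CF_t = 103.300000, DF = 0.659911, PV = 68.168773
Price P = sum_t PV_t = 119.433675
Convexity numerator sum_t t*(t + 1/m) * CF_t / (1+y/m)^(m*t + 2):
  t = 0.5000: term = 1.550268
  t = 1.0000: term = 4.555145
  t = 1.5000: term = 8.922909
  t = 2.0000: term = 14.565637
  t = 2.5000: term = 21.399075
  t = 3.0000: term = 29.342513
  t = 3.5000: term = 38.318659
  t = 4.0000: term = 48.253523
  t = 4.5000: term = 59.076301
  t = 5.0000: term = 70.719263
  t = 5.5000: term = 83.117646
  t = 6.0000: term = 96.209544
  t = 6.5000: term = 109.935816
  t = 7.0000: term = 124.239979
  t = 7.5000: term = 139.068117
  t = 8.0000: term = 154.368788
  t = 8.5000: term = 170.092935
  t = 9.0000: term = 186.193799
  t = 9.5000: term = 202.626835
  t = 10.0000: term = 6866.308223
Convexity = (1/P) * sum = 8428.864977 / 119.433675 = 70.573605


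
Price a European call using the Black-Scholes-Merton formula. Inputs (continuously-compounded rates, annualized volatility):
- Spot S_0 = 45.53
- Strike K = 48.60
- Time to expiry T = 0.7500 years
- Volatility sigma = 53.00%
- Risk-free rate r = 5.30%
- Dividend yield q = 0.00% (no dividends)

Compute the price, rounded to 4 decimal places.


d1 = (ln(S/K) + (r - q + 0.5*sigma^2) * T) / (sigma * sqrt(T)) = 0.17393585
d2 = d1 - sigma * sqrt(T) = -0.28505761
exp(-rT) = 0.96102967; exp(-qT) = 1.00000000
C = S_0 * exp(-qT) * N(d1) - K * exp(-rT) * N(d2)
N(d1) = 0.56904206; N(d2) = 0.38780000
C = 45.5300 * 1.00000000 * 0.56904206 - 48.6000 * 0.96102967 * 0.38780000 = 7.7959

Answer: Price = 7.7959


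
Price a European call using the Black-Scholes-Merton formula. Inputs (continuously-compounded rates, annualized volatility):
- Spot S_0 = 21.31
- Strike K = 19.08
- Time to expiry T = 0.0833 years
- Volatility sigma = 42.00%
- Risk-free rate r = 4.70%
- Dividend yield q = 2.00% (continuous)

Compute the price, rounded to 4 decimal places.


Answer: Price = 2.5003

Derivation:
d1 = (ln(S/K) + (r - q + 0.5*sigma^2) * T) / (sigma * sqrt(T)) = 0.99102977
d2 = d1 - sigma * sqrt(T) = 0.86981046
exp(-rT) = 0.99609255; exp(-qT) = 0.99833539
C = S_0 * exp(-qT) * N(d1) - K * exp(-rT) * N(d2)
N(d1) = 0.83916448; N(d2) = 0.80779800
C = 21.3100 * 0.99833539 * 0.83916448 - 19.0800 * 0.99609255 * 0.80779800 = 2.5003


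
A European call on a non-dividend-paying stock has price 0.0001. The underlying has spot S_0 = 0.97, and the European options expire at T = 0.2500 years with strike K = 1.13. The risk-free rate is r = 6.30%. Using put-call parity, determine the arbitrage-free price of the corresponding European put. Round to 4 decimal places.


Put-call parity: C - P = S_0 * exp(-qT) - K * exp(-rT).
S_0 * exp(-qT) = 0.9700 * 1.00000000 = 0.97000000
K * exp(-rT) = 1.1300 * 0.98437338 = 1.11234192
P = C - S*exp(-qT) + K*exp(-rT)
P = 0.0001 - 0.97000000 + 1.11234192 = 0.1424

Answer: Put price = 0.1424


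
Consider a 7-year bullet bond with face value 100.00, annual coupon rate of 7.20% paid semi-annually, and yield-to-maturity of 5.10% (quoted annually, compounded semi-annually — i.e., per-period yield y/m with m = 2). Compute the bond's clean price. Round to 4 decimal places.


Coupon per period c = face * coupon_rate / m = 3.600000
Periods per year m = 2; per-period yield y/m = 0.025500
Number of cashflows N = 14
Cashflows (t years, CF_t, discount factor 1/(1+y/m)^(m*t), PV):
  t = 0.5000: CF_t = 3.600000, DF = 0.975134, PV = 3.510483
  t = 1.0000: CF_t = 3.600000, DF = 0.950886, PV = 3.423191
  t = 1.5000: CF_t = 3.600000, DF = 0.927242, PV = 3.338071
  t = 2.0000: CF_t = 3.600000, DF = 0.904185, PV = 3.255066
  t = 2.5000: CF_t = 3.600000, DF = 0.881702, PV = 3.174126
  t = 3.0000: CF_t = 3.600000, DF = 0.859777, PV = 3.095199
  t = 3.5000: CF_t = 3.600000, DF = 0.838398, PV = 3.018234
  t = 4.0000: CF_t = 3.600000, DF = 0.817551, PV = 2.943182
  t = 4.5000: CF_t = 3.600000, DF = 0.797222, PV = 2.869997
  t = 5.0000: CF_t = 3.600000, DF = 0.777398, PV = 2.798632
  t = 5.5000: CF_t = 3.600000, DF = 0.758067, PV = 2.729042
  t = 6.0000: CF_t = 3.600000, DF = 0.739217, PV = 2.661182
  t = 6.5000: CF_t = 3.600000, DF = 0.720836, PV = 2.595009
  t = 7.0000: CF_t = 103.600000, DF = 0.702912, PV = 72.821639
Price P = sum_t PV_t = 112.233053

Answer: Price = 112.2331


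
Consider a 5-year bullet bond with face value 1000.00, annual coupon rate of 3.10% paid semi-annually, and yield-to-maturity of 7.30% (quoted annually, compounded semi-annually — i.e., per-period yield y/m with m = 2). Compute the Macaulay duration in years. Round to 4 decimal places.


Answer: Macaulay duration = 4.6289 years

Derivation:
Coupon per period c = face * coupon_rate / m = 15.500000
Periods per year m = 2; per-period yield y/m = 0.036500
Number of cashflows N = 10
Cashflows (t years, CF_t, discount factor 1/(1+y/m)^(m*t), PV):
  t = 0.5000: CF_t = 15.500000, DF = 0.964785, PV = 14.954173
  t = 1.0000: CF_t = 15.500000, DF = 0.930811, PV = 14.427567
  t = 1.5000: CF_t = 15.500000, DF = 0.898033, PV = 13.919505
  t = 2.0000: CF_t = 15.500000, DF = 0.866409, PV = 13.429334
  t = 2.5000: CF_t = 15.500000, DF = 0.835898, PV = 12.956424
  t = 3.0000: CF_t = 15.500000, DF = 0.806462, PV = 12.500168
  t = 3.5000: CF_t = 15.500000, DF = 0.778063, PV = 12.059979
  t = 4.0000: CF_t = 15.500000, DF = 0.750664, PV = 11.635291
  t = 4.5000: CF_t = 15.500000, DF = 0.724230, PV = 11.225558
  t = 5.0000: CF_t = 1015.500000, DF = 0.698726, PV = 709.556305
Price P = sum_t PV_t = 826.664303
Macaulay numerator sum_t t * PV_t:
  t * PV_t at t = 0.5000: 7.477086
  t * PV_t at t = 1.0000: 14.427567
  t * PV_t at t = 1.5000: 20.879257
  t * PV_t at t = 2.0000: 26.858668
  t * PV_t at t = 2.5000: 32.391061
  t * PV_t at t = 3.0000: 37.500505
  t * PV_t at t = 3.5000: 42.209927
  t * PV_t at t = 4.0000: 46.541164
  t * PV_t at t = 4.5000: 50.515011
  t * PV_t at t = 5.0000: 3547.781525
Macaulay duration D = (sum_t t * PV_t) / P = 3826.581770 / 826.664303 = 4.628943


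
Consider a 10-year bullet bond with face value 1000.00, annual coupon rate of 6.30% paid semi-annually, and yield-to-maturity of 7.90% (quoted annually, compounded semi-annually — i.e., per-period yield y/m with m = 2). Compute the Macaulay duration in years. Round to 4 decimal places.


Answer: Macaulay duration = 7.3993 years

Derivation:
Coupon per period c = face * coupon_rate / m = 31.500000
Periods per year m = 2; per-period yield y/m = 0.039500
Number of cashflows N = 20
Cashflows (t years, CF_t, discount factor 1/(1+y/m)^(m*t), PV):
  t = 0.5000: CF_t = 31.500000, DF = 0.962001, PV = 30.303030
  t = 1.0000: CF_t = 31.500000, DF = 0.925446, PV = 29.151544
  t = 1.5000: CF_t = 31.500000, DF = 0.890280, PV = 28.043814
  t = 2.0000: CF_t = 31.500000, DF = 0.856450, PV = 26.978176
  t = 2.5000: CF_t = 31.500000, DF = 0.823906, PV = 25.953031
  t = 3.0000: CF_t = 31.500000, DF = 0.792598, PV = 24.966841
  t = 3.5000: CF_t = 31.500000, DF = 0.762480, PV = 24.018125
  t = 4.0000: CF_t = 31.500000, DF = 0.733507, PV = 23.105459
  t = 4.5000: CF_t = 31.500000, DF = 0.705634, PV = 22.227474
  t = 5.0000: CF_t = 31.500000, DF = 0.678821, PV = 21.382851
  t = 5.5000: CF_t = 31.500000, DF = 0.653026, PV = 20.570324
  t = 6.0000: CF_t = 31.500000, DF = 0.628212, PV = 19.788671
  t = 6.5000: CF_t = 31.500000, DF = 0.604340, PV = 19.036721
  t = 7.0000: CF_t = 31.500000, DF = 0.581376, PV = 18.313344
  t = 7.5000: CF_t = 31.500000, DF = 0.559284, PV = 17.617454
  t = 8.0000: CF_t = 31.500000, DF = 0.538032, PV = 16.948008
  t = 8.5000: CF_t = 31.500000, DF = 0.517587, PV = 16.304000
  t = 9.0000: CF_t = 31.500000, DF = 0.497919, PV = 15.684463
  t = 9.5000: CF_t = 31.500000, DF = 0.478999, PV = 15.088469
  t = 10.0000: CF_t = 1031.500000, DF = 0.460798, PV = 475.312635
Price P = sum_t PV_t = 890.794433
Macaulay numerator sum_t t * PV_t:
  t * PV_t at t = 0.5000: 15.151515
  t * PV_t at t = 1.0000: 29.151544
  t * PV_t at t = 1.5000: 42.065720
  t * PV_t at t = 2.0000: 53.956351
  t * PV_t at t = 2.5000: 64.882577
  t * PV_t at t = 3.0000: 74.900522
  t * PV_t at t = 3.5000: 84.063437
  t * PV_t at t = 4.0000: 92.421837
  t * PV_t at t = 4.5000: 100.023633
  t * PV_t at t = 5.0000: 106.914257
  t * PV_t at t = 5.5000: 113.136780
  t * PV_t at t = 6.0000: 118.732026
  t * PV_t at t = 6.5000: 123.738684
  t * PV_t at t = 7.0000: 128.193405
  t * PV_t at t = 7.5000: 132.130906
  t * PV_t at t = 8.0000: 135.584062
  t * PV_t at t = 8.5000: 138.583998
  t * PV_t at t = 9.0000: 141.160171
  t * PV_t at t = 9.5000: 143.340455
  t * PV_t at t = 10.0000: 4753.126349
Macaulay duration D = (sum_t t * PV_t) / P = 6591.258232 / 890.794433 = 7.399303


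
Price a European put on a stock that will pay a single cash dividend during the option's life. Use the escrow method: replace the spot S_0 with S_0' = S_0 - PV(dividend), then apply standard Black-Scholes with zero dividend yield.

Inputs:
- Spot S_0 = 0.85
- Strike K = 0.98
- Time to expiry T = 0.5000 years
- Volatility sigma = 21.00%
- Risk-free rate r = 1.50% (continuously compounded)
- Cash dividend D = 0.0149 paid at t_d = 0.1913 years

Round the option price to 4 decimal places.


Answer: Price = 0.1481

Derivation:
PV(D) = D * exp(-r * t_d) = 0.0149 * 0.99713461 = 0.01485731
S_0' = S_0 - PV(D) = 0.8500 - 0.01485731 = 0.83514269
d1 = (ln(S_0'/K) + (r + sigma^2/2)*T) / (sigma*sqrt(T)) = -0.95240529
d2 = d1 - sigma*sqrt(T) = -1.10089771
exp(-rT) = 0.99252805
N(-d1) = 0.82955426; N(-d2) = 0.86452941
P = K * exp(-rT) * N(-d2) - S_0' * N(-d1) = 0.9800 * 0.99252805 * 0.86452941 - 0.83514269 * 0.82955426 = 0.1481


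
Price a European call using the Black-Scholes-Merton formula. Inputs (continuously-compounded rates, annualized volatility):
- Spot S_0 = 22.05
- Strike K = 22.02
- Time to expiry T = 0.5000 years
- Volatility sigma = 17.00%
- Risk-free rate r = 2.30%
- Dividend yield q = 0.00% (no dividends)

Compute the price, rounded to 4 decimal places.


Answer: Price = 1.1969

Derivation:
d1 = (ln(S/K) + (r - q + 0.5*sigma^2) * T) / (sigma * sqrt(T)) = 0.16709741
d2 = d1 - sigma * sqrt(T) = 0.04688925
exp(-rT) = 0.98856587; exp(-qT) = 1.00000000
C = S_0 * exp(-qT) * N(d1) - K * exp(-rT) * N(d2)
N(d1) = 0.56635330; N(d2) = 0.51869925
C = 22.0500 * 1.00000000 * 0.56635330 - 22.0200 * 0.98856587 * 0.51869925 = 1.1969


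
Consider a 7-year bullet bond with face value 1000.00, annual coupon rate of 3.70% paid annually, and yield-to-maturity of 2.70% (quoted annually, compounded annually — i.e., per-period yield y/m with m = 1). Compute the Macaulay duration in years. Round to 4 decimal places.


Answer: Macaulay duration = 6.3187 years

Derivation:
Coupon per period c = face * coupon_rate / m = 37.000000
Periods per year m = 1; per-period yield y/m = 0.027000
Number of cashflows N = 7
Cashflows (t years, CF_t, discount factor 1/(1+y/m)^(m*t), PV):
  t = 1.0000: CF_t = 37.000000, DF = 0.973710, PV = 36.027264
  t = 2.0000: CF_t = 37.000000, DF = 0.948111, PV = 35.080101
  t = 3.0000: CF_t = 37.000000, DF = 0.923185, PV = 34.157839
  t = 4.0000: CF_t = 37.000000, DF = 0.898914, PV = 33.259824
  t = 5.0000: CF_t = 37.000000, DF = 0.875282, PV = 32.385418
  t = 6.0000: CF_t = 37.000000, DF = 0.852270, PV = 31.534000
  t = 7.0000: CF_t = 1037.000000, DF = 0.829864, PV = 860.568908
Price P = sum_t PV_t = 1063.013355
Macaulay numerator sum_t t * PV_t:
  t * PV_t at t = 1.0000: 36.027264
  t * PV_t at t = 2.0000: 70.160202
  t * PV_t at t = 3.0000: 102.473518
  t * PV_t at t = 4.0000: 133.039297
  t * PV_t at t = 5.0000: 161.927090
  t * PV_t at t = 6.0000: 189.204000
  t * PV_t at t = 7.0000: 6023.982357
Macaulay duration D = (sum_t t * PV_t) / P = 6716.813728 / 1063.013355 = 6.318654


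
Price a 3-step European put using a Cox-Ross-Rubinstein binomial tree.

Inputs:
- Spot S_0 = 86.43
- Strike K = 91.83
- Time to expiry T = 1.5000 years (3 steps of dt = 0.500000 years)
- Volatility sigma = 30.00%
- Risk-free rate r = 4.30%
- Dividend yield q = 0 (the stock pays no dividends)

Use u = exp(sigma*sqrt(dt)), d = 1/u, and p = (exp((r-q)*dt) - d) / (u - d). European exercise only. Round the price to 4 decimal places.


dt = T/N = 0.500000
u = exp(sigma*sqrt(dt)) = 1.236311; d = 1/u = 0.808858
p = (exp((r-q)*dt) - d) / (u - d) = 0.498007
Discount per step: exp(-r*dt) = 0.978729
Stock lattice S(k, i) with i counting down-moves:
  k=0: S(0,0) = 86.4300
  k=1: S(1,0) = 106.8544; S(1,1) = 69.9096
  k=2: S(2,0) = 132.1052; S(2,1) = 86.4300; S(2,2) = 56.5469
  k=3: S(3,0) = 163.3232; S(3,1) = 106.8544; S(3,2) = 69.9096; S(3,3) = 45.7384
Terminal payoffs V(N, i) = max(K - S_T, 0):
  V(3,0) = 0.000000; V(3,1) = 0.000000; V(3,2) = 21.920412; V(3,3) = 46.091576
Backward induction: V(k, i) = exp(-r*dt) * [p * V(k+1, i) + (1-p) * V(k+1, i+1)].
  V(2,0) = exp(-r*dt) * [p*0.000000 + (1-p)*0.000000] = 0.000000
  V(2,1) = exp(-r*dt) * [p*0.000000 + (1-p)*21.920412] = 10.769825
  V(2,2) = exp(-r*dt) * [p*21.920412 + (1-p)*46.091576] = 33.329806
  V(1,0) = exp(-r*dt) * [p*0.000000 + (1-p)*10.769825] = 5.291375
  V(1,1) = exp(-r*dt) * [p*10.769825 + (1-p)*33.329806] = 21.624800
  V(0,0) = exp(-r*dt) * [p*5.291375 + (1-p)*21.624800] = 13.203679

Answer: Price = V(0,0) = 13.2037


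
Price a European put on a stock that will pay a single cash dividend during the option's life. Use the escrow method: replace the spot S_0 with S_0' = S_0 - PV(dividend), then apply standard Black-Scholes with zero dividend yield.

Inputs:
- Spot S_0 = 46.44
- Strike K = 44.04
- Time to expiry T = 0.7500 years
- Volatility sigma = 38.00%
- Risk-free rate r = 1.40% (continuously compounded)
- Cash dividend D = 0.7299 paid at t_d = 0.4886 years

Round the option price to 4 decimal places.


Answer: Price = 4.8287

Derivation:
PV(D) = D * exp(-r * t_d) = 0.7299 * 0.99318294 = 0.72492423
S_0' = S_0 - PV(D) = 46.4400 - 0.72492423 = 45.71507577
d1 = (ln(S_0'/K) + (r + sigma^2/2)*T) / (sigma*sqrt(T)) = 0.30988460
d2 = d1 - sigma*sqrt(T) = -0.01920505
exp(-rT) = 0.98955493
N(-d1) = 0.37832436; N(-d2) = 0.50766123
P = K * exp(-rT) * N(-d2) - S_0' * N(-d1) = 44.0400 * 0.98955493 * 0.50766123 - 45.71507577 * 0.37832436 = 4.8287


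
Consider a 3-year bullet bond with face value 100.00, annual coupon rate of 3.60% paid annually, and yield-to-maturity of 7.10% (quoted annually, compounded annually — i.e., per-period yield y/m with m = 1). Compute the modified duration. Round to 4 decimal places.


Answer: Modified duration = 2.6998

Derivation:
Coupon per period c = face * coupon_rate / m = 3.600000
Periods per year m = 1; per-period yield y/m = 0.071000
Number of cashflows N = 3
Cashflows (t years, CF_t, discount factor 1/(1+y/m)^(m*t), PV):
  t = 1.0000: CF_t = 3.600000, DF = 0.933707, PV = 3.361345
  t = 2.0000: CF_t = 3.600000, DF = 0.871808, PV = 3.138510
  t = 3.0000: CF_t = 103.600000, DF = 0.814013, PV = 84.331795
Price P = sum_t PV_t = 90.831650
First compute Macaulay numerator sum_t t * PV_t:
  t * PV_t at t = 1.0000: 3.361345
  t * PV_t at t = 2.0000: 6.277021
  t * PV_t at t = 3.0000: 252.995384
Macaulay duration D = 262.633749 / 90.831650 = 2.891434
Modified duration = D / (1 + y/m) = 2.891434 / (1 + 0.071000) = 2.699752


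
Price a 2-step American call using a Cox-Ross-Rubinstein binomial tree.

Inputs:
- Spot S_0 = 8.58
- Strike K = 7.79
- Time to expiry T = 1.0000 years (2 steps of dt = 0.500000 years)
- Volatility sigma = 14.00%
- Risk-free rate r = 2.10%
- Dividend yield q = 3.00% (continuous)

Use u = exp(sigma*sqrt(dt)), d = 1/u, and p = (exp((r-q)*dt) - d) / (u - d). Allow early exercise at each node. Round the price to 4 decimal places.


Answer: Price = V(0,0) = 0.9454

Derivation:
dt = T/N = 0.500000
u = exp(sigma*sqrt(dt)) = 1.104061; d = 1/u = 0.905747
p = (exp((r-q)*dt) - d) / (u - d) = 0.452631
Discount per step: exp(-r*dt) = 0.989555
Stock lattice S(k, i) with i counting down-moves:
  k=0: S(0,0) = 8.5800
  k=1: S(1,0) = 9.4728; S(1,1) = 7.7713
  k=2: S(2,0) = 10.4586; S(2,1) = 8.5800; S(2,2) = 7.0388
Terminal payoffs V(N, i) = max(S_T - K, 0):
  V(2,0) = 2.668592; V(2,1) = 0.790000; V(2,2) = 0.000000
Backward induction: V(k, i) = exp(-r*dt) * [p * V(k+1, i) + (1-p) * V(k+1, i+1)]; then take max(V_cont, immediate exercise) for American.
  V(1,0) = exp(-r*dt) * [p*2.668592 + (1-p)*0.790000] = 1.623176; exercise = 1.682841; V(1,0) = max -> 1.682841
  V(1,1) = exp(-r*dt) * [p*0.790000 + (1-p)*0.000000] = 0.353844; exercise = 0.000000; V(1,1) = max -> 0.353844
  V(0,0) = exp(-r*dt) * [p*1.682841 + (1-p)*0.353844] = 0.945410; exercise = 0.790000; V(0,0) = max -> 0.945410


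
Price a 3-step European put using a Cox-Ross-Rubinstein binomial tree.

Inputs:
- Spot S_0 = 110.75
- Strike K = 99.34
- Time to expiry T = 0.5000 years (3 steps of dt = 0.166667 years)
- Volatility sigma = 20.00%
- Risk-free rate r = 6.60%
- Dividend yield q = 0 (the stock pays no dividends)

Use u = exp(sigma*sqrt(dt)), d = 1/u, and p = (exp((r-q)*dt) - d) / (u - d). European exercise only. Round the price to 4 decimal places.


dt = T/N = 0.166667
u = exp(sigma*sqrt(dt)) = 1.085076; d = 1/u = 0.921595
p = (exp((r-q)*dt) - d) / (u - d) = 0.547257
Discount per step: exp(-r*dt) = 0.989060
Stock lattice S(k, i) with i counting down-moves:
  k=0: S(0,0) = 110.7500
  k=1: S(1,0) = 120.1721; S(1,1) = 102.0666
  k=2: S(2,0) = 130.3958; S(2,1) = 110.7500; S(2,2) = 94.0641
  k=3: S(3,0) = 141.4893; S(3,1) = 120.1721; S(3,2) = 102.0666; S(3,3) = 86.6890
Terminal payoffs V(N, i) = max(K - S_T, 0):
  V(3,0) = 0.000000; V(3,1) = 0.000000; V(3,2) = 0.000000; V(3,3) = 12.651049
Backward induction: V(k, i) = exp(-r*dt) * [p * V(k+1, i) + (1-p) * V(k+1, i+1)].
  V(2,0) = exp(-r*dt) * [p*0.000000 + (1-p)*0.000000] = 0.000000
  V(2,1) = exp(-r*dt) * [p*0.000000 + (1-p)*0.000000] = 0.000000
  V(2,2) = exp(-r*dt) * [p*0.000000 + (1-p)*12.651049] = 5.665021
  V(1,0) = exp(-r*dt) * [p*0.000000 + (1-p)*0.000000] = 0.000000
  V(1,1) = exp(-r*dt) * [p*0.000000 + (1-p)*5.665021] = 2.536743
  V(0,0) = exp(-r*dt) * [p*0.000000 + (1-p)*2.536743] = 1.135930

Answer: Price = V(0,0) = 1.1359


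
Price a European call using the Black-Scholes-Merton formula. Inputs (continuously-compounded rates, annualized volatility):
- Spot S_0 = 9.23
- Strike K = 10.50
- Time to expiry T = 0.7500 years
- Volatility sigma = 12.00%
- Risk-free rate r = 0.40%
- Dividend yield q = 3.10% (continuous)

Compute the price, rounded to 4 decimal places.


Answer: Price = 0.0342

Derivation:
d1 = (ln(S/K) + (r - q + 0.5*sigma^2) * T) / (sigma * sqrt(T)) = -1.38339099
d2 = d1 - sigma * sqrt(T) = -1.48731404
exp(-rT) = 0.99700450; exp(-qT) = 0.97701820
C = S_0 * exp(-qT) * N(d1) - K * exp(-rT) * N(d2)
N(d1) = 0.08327251; N(d2) = 0.06846594
C = 9.2300 * 0.97701820 * 0.08327251 - 10.5000 * 0.99700450 * 0.06846594 = 0.0342


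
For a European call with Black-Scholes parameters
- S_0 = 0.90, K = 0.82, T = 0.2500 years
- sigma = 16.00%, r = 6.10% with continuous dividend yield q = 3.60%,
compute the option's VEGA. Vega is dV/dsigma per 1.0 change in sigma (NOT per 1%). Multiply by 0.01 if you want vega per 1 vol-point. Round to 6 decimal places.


Answer: Vega = 0.078246

Derivation:
d1 = 1.2817552883; d2 = 1.2017552883
phi(d1) = 0.1754525149; exp(-qT) = 0.9910403788; exp(-rT) = 0.9848656924
Vega = S * exp(-qT) * phi(d1) * sqrt(T) = 0.9000 * 0.9910403788 * 0.1754525149 * 0.5000000000 = 0.078246


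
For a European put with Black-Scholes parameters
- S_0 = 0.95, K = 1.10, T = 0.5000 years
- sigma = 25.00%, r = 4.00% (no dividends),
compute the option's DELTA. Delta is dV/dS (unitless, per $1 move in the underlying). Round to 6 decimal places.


d1 = -0.6277890533; d2 = -0.8045657486
phi(d1) = 0.3275881562; exp(-qT) = 1.0000000000; exp(-rT) = 0.9801986733
N(-d1) = 0.7349289310
Delta = -exp(-qT) * N(-d1) = -1.0000000000 * 0.7349289310 = -0.734929

Answer: Delta = -0.734929


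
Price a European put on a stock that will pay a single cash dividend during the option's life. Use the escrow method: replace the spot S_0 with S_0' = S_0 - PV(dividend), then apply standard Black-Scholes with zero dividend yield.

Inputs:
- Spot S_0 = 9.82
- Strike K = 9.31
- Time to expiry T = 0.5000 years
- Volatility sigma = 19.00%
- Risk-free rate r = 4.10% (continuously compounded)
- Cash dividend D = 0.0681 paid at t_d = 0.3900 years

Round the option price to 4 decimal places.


PV(D) = D * exp(-r * t_d) = 0.0681 * 0.98413716 = 0.06701974
S_0' = S_0 - PV(D) = 9.8200 - 0.06701974 = 9.75298026
d1 = (ln(S_0'/K) + (r + sigma^2/2)*T) / (sigma*sqrt(T)) = 0.56575103
d2 = d1 - sigma*sqrt(T) = 0.43140075
exp(-rT) = 0.97970870
N(-d1) = 0.28578152; N(-d2) = 0.33308850
P = K * exp(-rT) * N(-d2) - S_0' * N(-d1) = 9.3100 * 0.97970870 * 0.33308850 - 9.75298026 * 0.28578152 = 0.2509

Answer: Price = 0.2509


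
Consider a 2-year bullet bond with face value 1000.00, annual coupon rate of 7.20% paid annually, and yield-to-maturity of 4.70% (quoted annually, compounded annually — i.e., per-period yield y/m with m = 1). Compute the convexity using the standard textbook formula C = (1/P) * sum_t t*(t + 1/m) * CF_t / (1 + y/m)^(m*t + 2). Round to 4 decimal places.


Answer: Convexity = 5.2337

Derivation:
Coupon per period c = face * coupon_rate / m = 72.000000
Periods per year m = 1; per-period yield y/m = 0.047000
Number of cashflows N = 2
Cashflows (t years, CF_t, discount factor 1/(1+y/m)^(m*t), PV):
  t = 1.0000: CF_t = 72.000000, DF = 0.955110, PV = 68.767908
  t = 2.0000: CF_t = 1072.000000, DF = 0.912235, PV = 977.915708
Price P = sum_t PV_t = 1046.683616
Convexity numerator sum_t t*(t + 1/m) * CF_t / (1+y/m)^(m*t + 2):
  t = 1.0000: term = 125.464958
  t = 2.0000: term = 5352.532451
Convexity = (1/P) * sum = 5477.997410 / 1046.683616 = 5.233671


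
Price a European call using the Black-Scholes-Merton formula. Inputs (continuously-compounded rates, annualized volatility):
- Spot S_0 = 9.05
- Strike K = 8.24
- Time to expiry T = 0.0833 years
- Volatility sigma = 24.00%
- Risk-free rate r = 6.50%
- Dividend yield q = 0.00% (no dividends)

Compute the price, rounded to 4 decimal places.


Answer: Price = 0.8749

Derivation:
d1 = (ln(S/K) + (r - q + 0.5*sigma^2) * T) / (sigma * sqrt(T)) = 1.46644479
d2 = d1 - sigma * sqrt(T) = 1.39717662
exp(-rT) = 0.99460013; exp(-qT) = 1.00000000
C = S_0 * exp(-qT) * N(d1) - K * exp(-rT) * N(d2)
N(d1) = 0.92873642; N(d2) = 0.91881977
C = 9.0500 * 1.00000000 * 0.92873642 - 8.2400 * 0.99460013 * 0.91881977 = 0.8749
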